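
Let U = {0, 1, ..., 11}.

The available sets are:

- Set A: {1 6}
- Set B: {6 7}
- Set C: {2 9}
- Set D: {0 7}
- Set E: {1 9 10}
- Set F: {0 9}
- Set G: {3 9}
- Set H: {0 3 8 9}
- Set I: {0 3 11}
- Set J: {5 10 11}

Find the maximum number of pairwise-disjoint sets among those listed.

4

A, D, G, J are pairwise disjoint (A={1,6}; D={0,7}; G={3,9}; J={5,10,11}).
Every remaining set overlaps one of these, and no 5 of the listed sets are pairwise disjoint, so 4 is the maximum.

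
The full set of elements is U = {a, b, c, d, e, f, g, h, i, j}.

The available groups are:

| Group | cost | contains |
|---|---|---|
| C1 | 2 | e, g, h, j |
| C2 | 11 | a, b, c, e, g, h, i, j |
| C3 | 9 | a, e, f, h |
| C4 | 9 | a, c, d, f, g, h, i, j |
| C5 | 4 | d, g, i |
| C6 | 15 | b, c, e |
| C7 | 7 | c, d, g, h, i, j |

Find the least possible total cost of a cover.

C2, C4 together cover every element (C2 ∪ C4 = {a, b, c, d, e, f, g, h, i, j}); total cost 11 + 9 = 20.
The greedy pick C1, C4, C2 costs 22; no covering selection beats 20.

20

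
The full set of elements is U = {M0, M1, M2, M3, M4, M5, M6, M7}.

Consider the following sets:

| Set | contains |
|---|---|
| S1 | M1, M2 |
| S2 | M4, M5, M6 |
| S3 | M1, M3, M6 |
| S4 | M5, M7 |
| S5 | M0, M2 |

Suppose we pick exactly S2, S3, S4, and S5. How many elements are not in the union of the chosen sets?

0

Union of S2, S3, S4, S5 = {M0, M1, M2, M3, M4, M5, M6, M7} — that's every element, so 0 are uncovered.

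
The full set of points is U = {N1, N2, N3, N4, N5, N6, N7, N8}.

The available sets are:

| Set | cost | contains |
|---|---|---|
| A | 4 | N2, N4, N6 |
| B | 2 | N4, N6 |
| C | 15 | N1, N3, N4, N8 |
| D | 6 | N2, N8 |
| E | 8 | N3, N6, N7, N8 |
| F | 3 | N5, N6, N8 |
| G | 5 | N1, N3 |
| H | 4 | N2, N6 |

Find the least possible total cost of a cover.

20

A, E, F, G together cover every point (A ∪ E ∪ F ∪ G = {N1, N2, N3, N4, N5, N6, N7, N8}); total cost 4 + 8 + 3 + 5 = 20.
The greedy pick B, F, G, A, E costs 22; no covering selection beats 20.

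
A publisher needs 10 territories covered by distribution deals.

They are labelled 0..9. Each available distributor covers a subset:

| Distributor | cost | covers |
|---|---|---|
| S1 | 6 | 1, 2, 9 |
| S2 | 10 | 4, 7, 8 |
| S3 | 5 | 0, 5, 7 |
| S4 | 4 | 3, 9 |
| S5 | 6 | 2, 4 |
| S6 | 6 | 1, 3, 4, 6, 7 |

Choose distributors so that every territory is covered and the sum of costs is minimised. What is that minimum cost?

27

S1, S2, S3, S6 together cover every territory (S1 ∪ S2 ∪ S3 ∪ S6 = {0, 1, 2, 3, 4, 5, 6, 7, 8, 9}); total cost 6 + 10 + 5 + 6 = 27.
No covering selection has total cost below 27.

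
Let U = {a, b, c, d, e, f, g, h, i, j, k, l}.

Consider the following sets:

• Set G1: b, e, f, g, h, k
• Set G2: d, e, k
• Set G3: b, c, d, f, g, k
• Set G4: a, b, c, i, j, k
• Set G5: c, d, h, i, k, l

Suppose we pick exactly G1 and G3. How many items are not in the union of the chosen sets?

Union of G1, G3 = {b, c, d, e, f, g, h, k}.
Not covered: a, i, j, l — 4 items.

4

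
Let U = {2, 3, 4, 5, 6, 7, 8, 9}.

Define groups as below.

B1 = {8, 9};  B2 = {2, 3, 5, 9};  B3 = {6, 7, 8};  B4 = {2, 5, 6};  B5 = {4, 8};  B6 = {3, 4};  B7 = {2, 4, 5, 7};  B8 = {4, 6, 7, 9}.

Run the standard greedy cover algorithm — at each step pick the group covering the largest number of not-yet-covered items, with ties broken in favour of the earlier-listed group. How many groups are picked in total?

Greedy: pick B2 (covers 4 new) → pick B3 (covers 3 new) → pick B5 (covers 1 new). Total picks: 3.

3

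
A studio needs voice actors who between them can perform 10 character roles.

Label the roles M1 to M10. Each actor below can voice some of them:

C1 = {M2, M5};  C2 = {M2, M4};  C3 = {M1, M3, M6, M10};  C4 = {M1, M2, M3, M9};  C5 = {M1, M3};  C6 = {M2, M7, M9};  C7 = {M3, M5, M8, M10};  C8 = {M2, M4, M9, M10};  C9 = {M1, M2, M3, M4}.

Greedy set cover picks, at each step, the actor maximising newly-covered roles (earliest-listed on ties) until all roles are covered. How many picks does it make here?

Greedy: pick C3 (covers 4 new) → pick C6 (covers 3 new) → pick C7 (covers 2 new) → pick C2 (covers 1 new). Total picks: 4.

4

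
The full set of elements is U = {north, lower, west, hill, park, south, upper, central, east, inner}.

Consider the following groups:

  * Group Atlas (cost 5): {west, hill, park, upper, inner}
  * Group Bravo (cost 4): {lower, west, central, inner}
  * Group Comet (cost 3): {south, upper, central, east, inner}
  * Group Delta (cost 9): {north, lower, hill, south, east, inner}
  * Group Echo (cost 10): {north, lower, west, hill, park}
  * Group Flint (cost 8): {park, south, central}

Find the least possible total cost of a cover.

13

Comet, Echo together cover every element (Comet ∪ Echo = {north, lower, west, hill, park, south, upper, central, east, inner}); total cost 3 + 10 = 13.
The greedy pick Comet, Atlas, Bravo, Delta costs 21; no covering selection beats 13.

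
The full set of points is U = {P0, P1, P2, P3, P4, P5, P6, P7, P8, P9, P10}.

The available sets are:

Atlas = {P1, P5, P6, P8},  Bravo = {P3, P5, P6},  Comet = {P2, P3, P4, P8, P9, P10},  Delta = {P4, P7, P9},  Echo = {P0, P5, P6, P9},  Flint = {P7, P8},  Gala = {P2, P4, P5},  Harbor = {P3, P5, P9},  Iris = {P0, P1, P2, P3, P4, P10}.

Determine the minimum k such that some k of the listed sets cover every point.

3

Echo and Flint and Iris together: Echo ∪ Flint ∪ Iris = {P0, P1, P2, P3, P4, P5, P6, P7, P8, P9, P10} — every point is covered.
No 2 of the 9 sets cover everything (all 36 combinations miss at least one point), so 3 is optimal.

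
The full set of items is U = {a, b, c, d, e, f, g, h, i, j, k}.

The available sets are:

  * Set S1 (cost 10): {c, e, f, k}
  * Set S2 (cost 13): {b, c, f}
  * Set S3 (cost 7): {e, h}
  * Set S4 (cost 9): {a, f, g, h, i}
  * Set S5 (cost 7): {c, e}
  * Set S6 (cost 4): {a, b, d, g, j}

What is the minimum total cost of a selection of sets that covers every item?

23

S1, S4, S6 together cover every item (S1 ∪ S4 ∪ S6 = {a, b, c, d, e, f, g, h, i, j, k}); total cost 10 + 9 + 4 = 23.
No covering selection has total cost below 23.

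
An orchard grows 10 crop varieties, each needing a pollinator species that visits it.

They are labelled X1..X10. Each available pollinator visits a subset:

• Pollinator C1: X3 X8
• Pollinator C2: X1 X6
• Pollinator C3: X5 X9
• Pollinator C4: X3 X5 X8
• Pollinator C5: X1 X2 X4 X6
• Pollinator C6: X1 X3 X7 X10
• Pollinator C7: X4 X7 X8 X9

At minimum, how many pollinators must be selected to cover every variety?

C1 and C3 and C5 and C6 together: C1 ∪ C3 ∪ C5 ∪ C6 = {X1, X2, X3, X4, X5, X6, X7, X8, X9, X10} — every variety is covered.
No 3 of the 7 pollinators cover everything (all 35 combinations miss at least one variety), so 4 is optimal.

4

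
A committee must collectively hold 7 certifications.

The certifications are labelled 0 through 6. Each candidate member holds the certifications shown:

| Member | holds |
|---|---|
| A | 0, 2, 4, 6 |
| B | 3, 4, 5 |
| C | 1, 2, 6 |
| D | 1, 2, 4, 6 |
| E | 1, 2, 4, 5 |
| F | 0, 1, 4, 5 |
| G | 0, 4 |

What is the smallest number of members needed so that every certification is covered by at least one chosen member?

Take {A, B, C}. Their union is {0, 1, 2, 3, 4, 5, 6}, which is all 7 certifications.
Only B contains 3, so B is forced; the remaining 4 certifications need at least 2 more members (each remaining member adds at most 3) — so at least 3 members are needed, and 3 is optimal.

3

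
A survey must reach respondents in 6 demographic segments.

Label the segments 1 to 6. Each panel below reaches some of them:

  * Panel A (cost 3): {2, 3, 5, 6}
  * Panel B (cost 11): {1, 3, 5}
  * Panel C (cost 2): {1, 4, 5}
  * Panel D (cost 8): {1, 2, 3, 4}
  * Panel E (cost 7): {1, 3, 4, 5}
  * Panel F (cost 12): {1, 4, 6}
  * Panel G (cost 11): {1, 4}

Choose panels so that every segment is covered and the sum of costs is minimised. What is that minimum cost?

A, C together cover every segment (A ∪ C = {1, 2, 3, 4, 5, 6}); total cost 3 + 2 = 5.
No covering selection has total cost below 5.

5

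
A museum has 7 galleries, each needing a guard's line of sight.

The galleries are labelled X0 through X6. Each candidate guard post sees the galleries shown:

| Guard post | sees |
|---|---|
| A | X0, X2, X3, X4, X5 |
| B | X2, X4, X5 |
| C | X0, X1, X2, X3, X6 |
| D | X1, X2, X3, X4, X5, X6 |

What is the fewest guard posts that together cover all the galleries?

Take {A, C}. Their union is {X0, X1, X2, X3, X4, X5, X6}, which is all 7 galleries.
No single guard post has all 7 galleries (the largest, D, has 6), so 2 is optimal.

2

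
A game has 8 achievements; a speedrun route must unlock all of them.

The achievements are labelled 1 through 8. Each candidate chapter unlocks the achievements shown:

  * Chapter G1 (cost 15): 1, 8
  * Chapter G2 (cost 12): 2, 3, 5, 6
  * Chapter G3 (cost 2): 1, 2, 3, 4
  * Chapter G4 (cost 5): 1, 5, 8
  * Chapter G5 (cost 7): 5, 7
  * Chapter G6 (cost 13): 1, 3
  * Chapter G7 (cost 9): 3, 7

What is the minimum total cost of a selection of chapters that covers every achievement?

G2, G3, G4, G5 together cover every achievement (G2 ∪ G3 ∪ G4 ∪ G5 = {1, 2, 3, 4, 5, 6, 7, 8}); total cost 12 + 2 + 5 + 7 = 26.
No covering selection has total cost below 26.

26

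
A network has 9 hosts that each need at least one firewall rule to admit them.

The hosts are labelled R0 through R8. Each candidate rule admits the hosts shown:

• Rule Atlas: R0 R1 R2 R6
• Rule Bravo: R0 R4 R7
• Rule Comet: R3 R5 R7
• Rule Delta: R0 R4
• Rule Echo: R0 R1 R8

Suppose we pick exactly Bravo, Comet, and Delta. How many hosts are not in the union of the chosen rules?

Union of Bravo, Comet, Delta = {R0, R3, R4, R5, R7}.
Not covered: R1, R2, R6, R8 — 4 hosts.

4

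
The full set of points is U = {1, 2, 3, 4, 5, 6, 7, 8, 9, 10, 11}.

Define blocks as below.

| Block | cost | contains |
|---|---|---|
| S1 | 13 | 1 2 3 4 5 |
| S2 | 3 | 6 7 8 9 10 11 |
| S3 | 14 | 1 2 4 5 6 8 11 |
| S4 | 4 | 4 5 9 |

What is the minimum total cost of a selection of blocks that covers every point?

16

S1, S2 together cover every point (S1 ∪ S2 = {1, 2, 3, 4, 5, 6, 7, 8, 9, 10, 11}); total cost 13 + 3 = 16.
The greedy pick S2, S4, S1 costs 20; no covering selection beats 16.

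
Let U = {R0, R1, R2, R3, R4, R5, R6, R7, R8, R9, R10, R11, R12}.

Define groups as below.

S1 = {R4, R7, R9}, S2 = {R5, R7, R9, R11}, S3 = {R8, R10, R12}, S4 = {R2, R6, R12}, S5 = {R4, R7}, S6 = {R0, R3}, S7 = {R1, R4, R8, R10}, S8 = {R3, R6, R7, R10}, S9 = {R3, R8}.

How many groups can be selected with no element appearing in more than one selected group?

4

S2, S4, S6, S7 are pairwise disjoint (S2={R5,R7,R9,R11}; S4={R2,R6,R12}; S6={R0,R3}; S7={R1,R4,R8,R10}).
Every remaining group overlaps one of these, and no 5 of the listed groups are pairwise disjoint, so 4 is the maximum.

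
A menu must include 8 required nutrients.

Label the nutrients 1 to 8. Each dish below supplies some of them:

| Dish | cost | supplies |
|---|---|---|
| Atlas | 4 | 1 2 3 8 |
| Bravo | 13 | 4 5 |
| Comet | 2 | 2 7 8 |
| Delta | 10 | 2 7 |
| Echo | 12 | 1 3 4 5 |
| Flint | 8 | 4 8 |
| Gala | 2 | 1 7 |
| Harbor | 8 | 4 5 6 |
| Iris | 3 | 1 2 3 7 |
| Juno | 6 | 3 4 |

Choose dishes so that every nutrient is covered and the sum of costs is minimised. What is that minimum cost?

Comet, Harbor, Iris together cover every nutrient (Comet ∪ Harbor ∪ Iris = {1, 2, 3, 4, 5, 6, 7, 8}); total cost 2 + 8 + 3 = 13.
No covering selection has total cost below 13.

13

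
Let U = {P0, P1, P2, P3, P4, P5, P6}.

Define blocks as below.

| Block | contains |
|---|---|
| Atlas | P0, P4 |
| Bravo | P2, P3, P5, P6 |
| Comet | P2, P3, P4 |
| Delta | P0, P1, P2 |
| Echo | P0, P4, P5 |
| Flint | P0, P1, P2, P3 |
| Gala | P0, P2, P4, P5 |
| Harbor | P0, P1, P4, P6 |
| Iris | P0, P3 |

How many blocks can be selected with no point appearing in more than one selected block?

Atlas, Bravo are pairwise disjoint (Atlas={P0,P4}; Bravo={P2,P3,P5,P6}).
Every remaining block overlaps one of these, and no 3 of the listed blocks are pairwise disjoint, so 2 is the maximum.

2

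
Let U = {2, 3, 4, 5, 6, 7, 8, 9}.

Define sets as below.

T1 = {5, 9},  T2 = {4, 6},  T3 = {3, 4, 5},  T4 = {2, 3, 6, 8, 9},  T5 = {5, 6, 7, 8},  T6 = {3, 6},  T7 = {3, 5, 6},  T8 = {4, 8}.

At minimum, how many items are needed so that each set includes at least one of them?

3

Take H = {5, 6, 8}. Each listed set contains at least one of these, so H is a hitting set of size 3.
The sets T1, T6, T8 are pairwise disjoint, so any hitting set needs a separate item for each — at least 3. Hence 3 is optimal.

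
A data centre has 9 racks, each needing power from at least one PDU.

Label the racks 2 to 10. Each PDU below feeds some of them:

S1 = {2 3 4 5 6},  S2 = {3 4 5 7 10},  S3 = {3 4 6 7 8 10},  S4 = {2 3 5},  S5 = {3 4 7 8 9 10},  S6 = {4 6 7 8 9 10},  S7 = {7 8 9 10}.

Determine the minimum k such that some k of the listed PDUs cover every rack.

S4 and S6 together: S4 ∪ S6 = {2, 3, 4, 5, 6, 7, 8, 9, 10} — every rack is covered.
No single PDU has all 9 racks (the largest, S3, has 6), so 2 is optimal.

2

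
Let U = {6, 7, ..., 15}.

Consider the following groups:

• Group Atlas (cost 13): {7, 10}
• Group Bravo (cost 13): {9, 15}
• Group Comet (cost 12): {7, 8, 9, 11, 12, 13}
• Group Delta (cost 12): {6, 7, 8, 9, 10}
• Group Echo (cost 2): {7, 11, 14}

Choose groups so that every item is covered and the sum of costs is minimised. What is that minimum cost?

39

Bravo, Comet, Delta, Echo together cover every item (Bravo ∪ Comet ∪ Delta ∪ Echo = {6, 7, 8, 9, 10, 11, 12, 13, 14, 15}); total cost 13 + 12 + 12 + 2 = 39.
No covering selection has total cost below 39.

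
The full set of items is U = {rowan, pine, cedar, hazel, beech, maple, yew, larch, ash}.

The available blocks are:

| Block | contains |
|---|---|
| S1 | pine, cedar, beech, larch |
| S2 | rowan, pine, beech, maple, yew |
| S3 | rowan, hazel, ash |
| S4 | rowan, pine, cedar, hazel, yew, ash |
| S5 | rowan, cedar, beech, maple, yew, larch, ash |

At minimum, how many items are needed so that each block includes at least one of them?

2

Take H = {pine, ash}. Each listed block contains at least one of these, so H is a hitting set of size 2.
The blocks S1, S3 are pairwise disjoint, so any hitting set needs a separate item for each — at least 2. Hence 2 is optimal.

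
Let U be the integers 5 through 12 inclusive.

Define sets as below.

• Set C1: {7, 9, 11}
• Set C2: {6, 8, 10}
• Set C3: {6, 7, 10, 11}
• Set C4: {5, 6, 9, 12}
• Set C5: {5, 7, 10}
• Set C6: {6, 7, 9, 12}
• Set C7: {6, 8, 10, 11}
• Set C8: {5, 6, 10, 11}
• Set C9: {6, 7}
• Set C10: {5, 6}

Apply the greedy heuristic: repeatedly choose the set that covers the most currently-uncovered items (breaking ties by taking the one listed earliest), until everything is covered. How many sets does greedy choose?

Greedy: pick C3 (covers 4 new) → pick C4 (covers 3 new) → pick C2 (covers 1 new). Total picks: 3.

3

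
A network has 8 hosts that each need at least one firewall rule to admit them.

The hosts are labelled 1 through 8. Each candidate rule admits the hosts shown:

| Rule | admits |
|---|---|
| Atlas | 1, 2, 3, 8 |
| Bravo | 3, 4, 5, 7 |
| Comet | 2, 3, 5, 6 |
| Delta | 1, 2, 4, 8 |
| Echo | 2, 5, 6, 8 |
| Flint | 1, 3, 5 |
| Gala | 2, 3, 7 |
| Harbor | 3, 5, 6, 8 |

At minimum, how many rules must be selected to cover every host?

Take {Bravo, Delta, Harbor}. Their union is {1, 2, 3, 4, 5, 6, 7, 8}, which is all 8 hosts.
No 2 of the 8 rules cover everything (all 28 combinations miss at least one host), so 3 is optimal.

3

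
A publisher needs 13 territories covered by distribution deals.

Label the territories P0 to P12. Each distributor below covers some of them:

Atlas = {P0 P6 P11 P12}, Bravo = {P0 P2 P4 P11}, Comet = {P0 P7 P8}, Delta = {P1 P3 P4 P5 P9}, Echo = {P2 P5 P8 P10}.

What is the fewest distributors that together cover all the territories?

4

Take {Atlas, Comet, Delta, Echo}. Their union is {P0, P1, P2, P3, P4, P5, P6, P7, P8, P9, P10, P11, P12}, which is all 13 territories.
Only Echo contains P10, so Echo is forced; the remaining 9 territories need at least 3 more distributors (each remaining distributor adds at most 4) — so at least 4 distributors are needed, and 4 is optimal.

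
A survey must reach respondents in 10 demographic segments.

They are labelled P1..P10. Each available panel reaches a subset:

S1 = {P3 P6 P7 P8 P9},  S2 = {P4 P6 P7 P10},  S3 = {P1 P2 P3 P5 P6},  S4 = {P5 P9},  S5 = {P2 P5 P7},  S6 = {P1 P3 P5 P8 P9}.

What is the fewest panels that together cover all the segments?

S2 and S3 and S6 together: S2 ∪ S3 ∪ S6 = {P1, P2, P3, P4, P5, P6, P7, P8, P9, P10} — every segment is covered.
Only S2 contains P4, so S2 is forced; the remaining 6 segments need at least 2 more panels (each remaining panel adds at most 5) — so at least 3 panels are needed, and 3 is optimal.

3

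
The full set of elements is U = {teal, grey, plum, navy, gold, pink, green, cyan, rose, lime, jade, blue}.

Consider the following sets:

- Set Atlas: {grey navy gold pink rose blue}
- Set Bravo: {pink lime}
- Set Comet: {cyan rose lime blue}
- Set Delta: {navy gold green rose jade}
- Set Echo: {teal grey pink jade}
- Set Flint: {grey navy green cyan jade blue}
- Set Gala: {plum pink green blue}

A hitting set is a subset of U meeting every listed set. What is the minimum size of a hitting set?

3

The 3 elements {navy, pink, cyan} hit every set.
No choice of 2 elements meets every set, so 3 is the minimum.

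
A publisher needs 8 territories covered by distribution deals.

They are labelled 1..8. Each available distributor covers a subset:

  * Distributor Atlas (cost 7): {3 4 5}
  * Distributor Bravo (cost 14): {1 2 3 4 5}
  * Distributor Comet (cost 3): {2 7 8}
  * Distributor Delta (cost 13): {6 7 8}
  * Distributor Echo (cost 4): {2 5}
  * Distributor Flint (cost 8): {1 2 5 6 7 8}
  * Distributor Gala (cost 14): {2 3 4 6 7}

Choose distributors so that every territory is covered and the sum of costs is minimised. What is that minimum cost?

Atlas, Flint together cover every territory (Atlas ∪ Flint = {1, 2, 3, 4, 5, 6, 7, 8}); total cost 7 + 8 = 15.
The greedy pick Comet, Atlas, Flint costs 18; no covering selection beats 15.

15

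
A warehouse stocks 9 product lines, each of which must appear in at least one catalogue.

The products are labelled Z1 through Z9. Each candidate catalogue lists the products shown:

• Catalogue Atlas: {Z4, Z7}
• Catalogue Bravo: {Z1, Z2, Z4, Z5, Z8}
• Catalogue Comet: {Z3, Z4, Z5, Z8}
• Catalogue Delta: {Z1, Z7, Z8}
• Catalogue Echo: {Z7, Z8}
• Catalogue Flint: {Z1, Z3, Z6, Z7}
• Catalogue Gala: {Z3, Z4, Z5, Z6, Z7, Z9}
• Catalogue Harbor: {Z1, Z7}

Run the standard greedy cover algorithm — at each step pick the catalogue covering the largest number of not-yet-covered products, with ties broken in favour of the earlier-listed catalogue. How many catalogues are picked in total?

2

Greedy: pick Gala (covers 6 new) → pick Bravo (covers 3 new). Total picks: 2.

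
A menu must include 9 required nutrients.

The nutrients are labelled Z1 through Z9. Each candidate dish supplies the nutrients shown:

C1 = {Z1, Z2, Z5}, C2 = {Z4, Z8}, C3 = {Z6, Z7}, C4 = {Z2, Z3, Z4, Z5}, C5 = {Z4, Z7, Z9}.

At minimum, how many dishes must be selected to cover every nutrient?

C1 and C2 and C3 and C4 and C5 together: C1 ∪ C2 ∪ C3 ∪ C4 ∪ C5 = {Z1, Z2, Z3, Z4, Z5, Z6, Z7, Z8, Z9} — every nutrient is covered.
No 4 of the 5 dishes cover everything (all 5 combinations miss at least one nutrient), so 5 is optimal.

5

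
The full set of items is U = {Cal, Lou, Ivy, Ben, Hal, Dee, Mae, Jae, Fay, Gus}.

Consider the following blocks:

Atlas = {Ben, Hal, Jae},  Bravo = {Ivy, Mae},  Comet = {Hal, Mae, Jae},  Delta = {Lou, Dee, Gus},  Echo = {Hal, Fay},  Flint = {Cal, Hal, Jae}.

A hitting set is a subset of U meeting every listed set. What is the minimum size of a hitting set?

3

The 3 items {Lou, Hal, Mae} hit every block.
The blocks Bravo, Delta, Echo are pairwise disjoint, so any hitting set needs a separate item for each — at least 3. Hence 3 is optimal.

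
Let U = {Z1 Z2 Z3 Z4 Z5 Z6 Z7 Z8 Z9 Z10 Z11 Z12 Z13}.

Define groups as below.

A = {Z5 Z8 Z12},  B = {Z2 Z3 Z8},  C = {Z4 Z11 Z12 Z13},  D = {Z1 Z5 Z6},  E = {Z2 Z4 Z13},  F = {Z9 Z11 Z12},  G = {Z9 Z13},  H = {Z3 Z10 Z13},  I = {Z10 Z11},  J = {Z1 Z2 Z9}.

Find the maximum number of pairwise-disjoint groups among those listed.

4

B, D, G, I are pairwise disjoint (B={Z2,Z3,Z8}; D={Z1,Z5,Z6}; G={Z9,Z13}; I={Z10,Z11}).
Every remaining group overlaps one of these, and no 5 of the listed groups are pairwise disjoint, so 4 is the maximum.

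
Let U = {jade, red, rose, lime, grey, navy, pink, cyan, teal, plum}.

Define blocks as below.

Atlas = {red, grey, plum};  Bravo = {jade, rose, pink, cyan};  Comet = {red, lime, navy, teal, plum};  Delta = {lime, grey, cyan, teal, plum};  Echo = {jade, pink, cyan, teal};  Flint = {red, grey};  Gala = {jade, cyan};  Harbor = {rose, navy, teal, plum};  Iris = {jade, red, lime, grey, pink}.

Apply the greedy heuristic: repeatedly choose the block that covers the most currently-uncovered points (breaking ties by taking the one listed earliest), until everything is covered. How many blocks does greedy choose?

3

Greedy: pick Comet (covers 5 new) → pick Bravo (covers 4 new) → pick Atlas (covers 1 new). Total picks: 3.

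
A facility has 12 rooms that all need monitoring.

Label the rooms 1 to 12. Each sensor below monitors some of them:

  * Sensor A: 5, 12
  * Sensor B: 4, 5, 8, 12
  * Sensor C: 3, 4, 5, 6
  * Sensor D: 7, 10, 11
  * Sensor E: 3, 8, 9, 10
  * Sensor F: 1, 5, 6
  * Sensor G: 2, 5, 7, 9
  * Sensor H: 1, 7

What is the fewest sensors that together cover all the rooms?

5

Take {B, D, E, F, G}. Their union is {1, 2, 3, 4, 5, 6, 7, 8, 9, 10, 11, 12}, which is all 12 rooms.
No 4 of the 8 sensors cover everything (all 70 combinations miss at least one room), so 5 is optimal.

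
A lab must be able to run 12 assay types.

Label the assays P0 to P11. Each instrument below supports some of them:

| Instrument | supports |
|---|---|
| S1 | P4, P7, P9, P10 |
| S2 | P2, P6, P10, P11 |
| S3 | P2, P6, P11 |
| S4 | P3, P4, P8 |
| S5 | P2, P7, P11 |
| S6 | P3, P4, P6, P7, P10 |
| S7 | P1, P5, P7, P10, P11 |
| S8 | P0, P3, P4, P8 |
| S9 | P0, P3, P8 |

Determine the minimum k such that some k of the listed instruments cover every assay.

Take {S1, S2, S7, S8}. Their union is {P0, P1, P2, P3, P4, P5, P6, P7, P8, P9, P10, P11}, which is all 12 assays.
Only S1 contains P9, so S1 is forced; the remaining 8 assays need at least 3 more instruments (each remaining instrument adds at most 3) — so at least 4 instruments are needed, and 4 is optimal.

4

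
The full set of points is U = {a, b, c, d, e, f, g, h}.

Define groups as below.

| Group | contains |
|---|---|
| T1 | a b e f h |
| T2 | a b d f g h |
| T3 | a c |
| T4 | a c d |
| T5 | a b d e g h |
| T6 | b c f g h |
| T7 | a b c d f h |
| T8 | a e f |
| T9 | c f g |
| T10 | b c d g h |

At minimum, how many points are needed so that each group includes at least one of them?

2

The 2 points {a, c} hit every group.
The groups T8, T10 are pairwise disjoint, so any hitting set needs a separate point for each — at least 2. Hence 2 is optimal.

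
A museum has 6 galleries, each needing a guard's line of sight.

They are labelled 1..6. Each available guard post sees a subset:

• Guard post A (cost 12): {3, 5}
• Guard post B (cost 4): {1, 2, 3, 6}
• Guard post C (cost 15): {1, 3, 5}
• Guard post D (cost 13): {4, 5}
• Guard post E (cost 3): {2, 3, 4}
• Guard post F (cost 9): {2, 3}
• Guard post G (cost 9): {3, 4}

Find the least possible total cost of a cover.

17

B, D together cover every gallery (B ∪ D = {1, 2, 3, 4, 5, 6}); total cost 4 + 13 = 17.
The greedy pick B, E, A costs 19; no covering selection beats 17.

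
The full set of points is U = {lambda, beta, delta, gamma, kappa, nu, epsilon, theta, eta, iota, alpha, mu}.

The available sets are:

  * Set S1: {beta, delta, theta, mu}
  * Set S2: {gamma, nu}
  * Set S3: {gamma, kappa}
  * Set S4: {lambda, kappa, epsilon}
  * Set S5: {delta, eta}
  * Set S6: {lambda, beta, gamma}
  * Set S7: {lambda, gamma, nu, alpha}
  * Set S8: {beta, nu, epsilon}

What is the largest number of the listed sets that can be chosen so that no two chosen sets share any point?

S3, S5, S8 are pairwise disjoint (S3={gamma,kappa}; S5={delta,eta}; S8={beta,nu,epsilon}).
Every remaining set overlaps one of these, and no 4 of the listed sets are pairwise disjoint, so 3 is the maximum.

3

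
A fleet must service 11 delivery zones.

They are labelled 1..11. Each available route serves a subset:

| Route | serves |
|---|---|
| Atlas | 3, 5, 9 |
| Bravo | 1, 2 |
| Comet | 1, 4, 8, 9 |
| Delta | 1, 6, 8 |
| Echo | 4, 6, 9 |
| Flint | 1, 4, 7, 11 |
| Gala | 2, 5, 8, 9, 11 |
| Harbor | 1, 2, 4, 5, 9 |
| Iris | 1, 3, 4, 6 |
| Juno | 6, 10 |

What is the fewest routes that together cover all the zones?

Take {Flint, Gala, Iris, Juno}. Their union is {1, 2, 3, 4, 5, 6, 7, 8, 9, 10, 11}, which is all 11 zones.
No 3 of the 10 routes cover everything (all 120 combinations miss at least one zone), so 4 is optimal.

4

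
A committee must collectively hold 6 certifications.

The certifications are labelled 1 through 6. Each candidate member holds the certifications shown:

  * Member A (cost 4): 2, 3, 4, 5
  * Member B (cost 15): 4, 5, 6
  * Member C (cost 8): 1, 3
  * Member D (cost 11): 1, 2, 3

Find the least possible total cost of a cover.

26

B, D together cover every certification (B ∪ D = {1, 2, 3, 4, 5, 6}); total cost 15 + 11 = 26.
The greedy pick A, C, B costs 27; no covering selection beats 26.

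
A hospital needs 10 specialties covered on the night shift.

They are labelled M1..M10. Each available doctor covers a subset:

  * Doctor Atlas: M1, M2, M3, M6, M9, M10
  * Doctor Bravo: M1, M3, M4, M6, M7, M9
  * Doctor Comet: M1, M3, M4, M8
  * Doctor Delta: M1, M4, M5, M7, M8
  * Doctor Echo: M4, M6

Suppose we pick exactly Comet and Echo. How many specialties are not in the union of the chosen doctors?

Union of Comet, Echo = {M1, M3, M4, M6, M8}.
Not covered: M2, M5, M7, M9, M10 — 5 specialties.

5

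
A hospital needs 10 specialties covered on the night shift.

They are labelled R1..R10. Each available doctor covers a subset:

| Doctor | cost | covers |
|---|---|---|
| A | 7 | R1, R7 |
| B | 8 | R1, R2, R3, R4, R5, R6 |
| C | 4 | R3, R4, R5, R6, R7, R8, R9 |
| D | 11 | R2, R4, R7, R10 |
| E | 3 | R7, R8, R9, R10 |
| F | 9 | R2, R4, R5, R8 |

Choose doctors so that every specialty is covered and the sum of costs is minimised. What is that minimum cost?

B, E together cover every specialty (B ∪ E = {R1, R2, R3, R4, R5, R6, R7, R8, R9, R10}); total cost 8 + 3 = 11.
The greedy pick C, E, B costs 15; no covering selection beats 11.

11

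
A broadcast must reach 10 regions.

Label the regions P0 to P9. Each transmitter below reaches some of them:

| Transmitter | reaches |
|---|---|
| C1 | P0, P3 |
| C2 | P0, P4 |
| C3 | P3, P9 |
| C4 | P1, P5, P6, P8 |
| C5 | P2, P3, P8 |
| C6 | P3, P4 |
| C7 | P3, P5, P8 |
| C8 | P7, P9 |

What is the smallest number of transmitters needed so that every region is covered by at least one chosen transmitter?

C2 and C4 and C5 and C8 together: C2 ∪ C4 ∪ C5 ∪ C8 = {P0, P1, P2, P3, P4, P5, P6, P7, P8, P9} — every region is covered.
Only C4 contains P1, so C4 is forced; the remaining 6 regions need at least 3 more transmitters (each remaining transmitter adds at most 2) — so at least 4 transmitters are needed, and 4 is optimal.

4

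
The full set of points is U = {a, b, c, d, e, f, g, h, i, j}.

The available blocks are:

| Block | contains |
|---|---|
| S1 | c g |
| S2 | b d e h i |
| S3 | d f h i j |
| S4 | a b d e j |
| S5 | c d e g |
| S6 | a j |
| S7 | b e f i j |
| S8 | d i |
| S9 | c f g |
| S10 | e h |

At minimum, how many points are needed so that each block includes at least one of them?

T = {a, g, h, i} meets every block (each contains at least one member of T), and |T| = 4.
The blocks S1, S6, S8, S10 are pairwise disjoint, so any hitting set needs a separate point for each — at least 4. Hence 4 is optimal.

4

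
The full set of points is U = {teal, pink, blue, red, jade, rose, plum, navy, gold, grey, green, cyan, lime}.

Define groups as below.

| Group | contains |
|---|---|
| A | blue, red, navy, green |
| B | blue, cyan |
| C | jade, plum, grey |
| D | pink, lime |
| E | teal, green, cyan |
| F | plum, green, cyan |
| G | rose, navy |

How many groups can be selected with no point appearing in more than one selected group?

4

B, C, D, G are pairwise disjoint (B={blue,cyan}; C={jade,plum,grey}; D={pink,lime}; G={rose,navy}).
Every remaining group overlaps one of these, and no 5 of the listed groups are pairwise disjoint, so 4 is the maximum.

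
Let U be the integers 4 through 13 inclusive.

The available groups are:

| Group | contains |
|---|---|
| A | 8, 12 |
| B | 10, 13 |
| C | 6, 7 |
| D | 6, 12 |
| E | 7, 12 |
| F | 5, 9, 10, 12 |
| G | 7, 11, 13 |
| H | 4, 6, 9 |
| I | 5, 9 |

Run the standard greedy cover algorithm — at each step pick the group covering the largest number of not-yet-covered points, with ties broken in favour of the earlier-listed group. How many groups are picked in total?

4

Greedy: pick F (covers 4 new) → pick G (covers 3 new) → pick H (covers 2 new) → pick A (covers 1 new). Total picks: 4.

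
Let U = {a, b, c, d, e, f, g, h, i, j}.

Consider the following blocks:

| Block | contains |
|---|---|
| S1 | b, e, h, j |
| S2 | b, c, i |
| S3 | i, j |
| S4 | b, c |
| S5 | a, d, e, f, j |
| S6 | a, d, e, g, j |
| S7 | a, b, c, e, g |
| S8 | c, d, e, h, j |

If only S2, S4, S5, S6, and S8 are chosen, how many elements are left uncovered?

0

Union of S2, S4, S5, S6, S8 = {a, b, c, d, e, f, g, h, i, j} — that's every element, so 0 are uncovered.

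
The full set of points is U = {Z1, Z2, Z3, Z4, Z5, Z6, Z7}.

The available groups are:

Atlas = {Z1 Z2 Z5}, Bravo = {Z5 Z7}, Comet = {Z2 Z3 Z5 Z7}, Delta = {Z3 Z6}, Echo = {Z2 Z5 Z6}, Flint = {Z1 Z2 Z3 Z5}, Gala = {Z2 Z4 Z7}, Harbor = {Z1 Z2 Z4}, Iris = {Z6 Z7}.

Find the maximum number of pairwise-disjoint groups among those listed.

3

Bravo, Delta, Harbor are pairwise disjoint (Bravo={Z5,Z7}; Delta={Z3,Z6}; Harbor={Z1,Z2,Z4}).
Every remaining group overlaps one of these, and no 4 of the listed groups are pairwise disjoint, so 3 is the maximum.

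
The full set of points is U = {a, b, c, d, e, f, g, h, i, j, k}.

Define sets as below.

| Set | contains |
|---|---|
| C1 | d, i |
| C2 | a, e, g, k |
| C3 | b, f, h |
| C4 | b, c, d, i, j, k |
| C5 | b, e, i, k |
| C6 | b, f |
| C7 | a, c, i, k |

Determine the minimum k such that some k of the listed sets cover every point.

C2 and C3 and C4 together: C2 ∪ C3 ∪ C4 = {a, b, c, d, e, f, g, h, i, j, k} — every point is covered.
Only C2 contains g, so C2 is forced; the remaining 7 points need at least 2 more sets (each remaining set adds at most 5) — so at least 3 sets are needed, and 3 is optimal.

3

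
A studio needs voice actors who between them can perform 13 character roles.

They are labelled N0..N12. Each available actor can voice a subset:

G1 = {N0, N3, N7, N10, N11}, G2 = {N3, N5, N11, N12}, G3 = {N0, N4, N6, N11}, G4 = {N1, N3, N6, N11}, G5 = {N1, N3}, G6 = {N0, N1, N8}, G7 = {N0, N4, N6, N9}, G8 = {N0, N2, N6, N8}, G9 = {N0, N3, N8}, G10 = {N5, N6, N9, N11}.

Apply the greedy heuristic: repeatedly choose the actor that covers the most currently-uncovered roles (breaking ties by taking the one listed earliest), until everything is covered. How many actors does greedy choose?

5

Greedy: pick G1 (covers 5 new) → pick G7 (covers 3 new) → pick G2 (covers 2 new) → pick G6 (covers 2 new) → pick G8 (covers 1 new). Total picks: 5.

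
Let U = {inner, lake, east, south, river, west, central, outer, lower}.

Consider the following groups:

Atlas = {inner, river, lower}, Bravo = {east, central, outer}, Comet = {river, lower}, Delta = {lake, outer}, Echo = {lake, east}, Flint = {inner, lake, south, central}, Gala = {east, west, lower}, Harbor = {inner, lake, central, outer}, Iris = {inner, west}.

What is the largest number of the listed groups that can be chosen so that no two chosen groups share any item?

3

Comet, Delta, Iris are pairwise disjoint (Comet={river,lower}; Delta={lake,outer}; Iris={inner,west}).
Every remaining group overlaps one of these, and no 4 of the listed groups are pairwise disjoint, so 3 is the maximum.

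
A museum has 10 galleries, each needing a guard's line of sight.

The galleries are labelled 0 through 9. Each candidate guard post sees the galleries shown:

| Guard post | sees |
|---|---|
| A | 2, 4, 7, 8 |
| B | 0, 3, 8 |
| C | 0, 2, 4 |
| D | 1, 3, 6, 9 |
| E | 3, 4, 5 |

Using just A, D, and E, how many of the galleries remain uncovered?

1

Union of A, D, E = {1, 2, 3, 4, 5, 6, 7, 8, 9}.
Not covered: 0 — 1 gallery.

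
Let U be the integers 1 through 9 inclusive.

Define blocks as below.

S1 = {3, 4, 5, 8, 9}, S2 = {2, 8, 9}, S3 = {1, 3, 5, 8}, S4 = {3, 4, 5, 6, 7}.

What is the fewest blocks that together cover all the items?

S2, S3, and S4 cover everything between them: the union {1, 2, 3, 4, 5, 6, 7, 8, 9} is all of U.
Only S3 contains 1, so S3 is forced; the remaining 5 items need at least 2 more blocks (each remaining block adds at most 3) — so at least 3 blocks are needed, and 3 is optimal.

3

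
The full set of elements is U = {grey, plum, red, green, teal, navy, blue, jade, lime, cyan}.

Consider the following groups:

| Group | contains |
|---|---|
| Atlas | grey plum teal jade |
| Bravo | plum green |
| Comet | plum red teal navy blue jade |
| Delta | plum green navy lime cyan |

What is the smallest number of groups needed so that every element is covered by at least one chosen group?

3

Atlas and Comet and Delta together: Atlas ∪ Comet ∪ Delta = {grey, plum, red, green, teal, navy, blue, jade, lime, cyan} — every element is covered.
Only Atlas contains grey, so Atlas is forced; the remaining 6 elements need at least 2 more groups (each remaining group adds at most 4) — so at least 3 groups are needed, and 3 is optimal.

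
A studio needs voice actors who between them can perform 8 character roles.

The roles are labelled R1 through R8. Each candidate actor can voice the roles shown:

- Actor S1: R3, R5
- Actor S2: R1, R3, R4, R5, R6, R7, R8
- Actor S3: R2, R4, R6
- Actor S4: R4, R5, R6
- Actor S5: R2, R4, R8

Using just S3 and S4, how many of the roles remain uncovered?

Union of S3, S4 = {R2, R4, R5, R6}.
Not covered: R1, R3, R7, R8 — 4 roles.

4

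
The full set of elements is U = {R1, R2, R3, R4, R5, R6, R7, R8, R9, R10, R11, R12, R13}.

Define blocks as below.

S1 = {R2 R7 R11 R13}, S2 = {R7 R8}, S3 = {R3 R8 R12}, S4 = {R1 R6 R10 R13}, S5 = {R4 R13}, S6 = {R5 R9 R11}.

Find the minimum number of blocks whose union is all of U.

S1, S3, S4, S5, and S6 cover everything between them: the union {R1, R2, R3, R4, R5, R6, R7, R8, R9, R10, R11, R12, R13} is all of U.
Only S5 contains R4, so S5 is forced; the remaining 11 elements need at least 4 more blocks (each remaining block adds at most 3) — so at least 5 blocks are needed, and 5 is optimal.

5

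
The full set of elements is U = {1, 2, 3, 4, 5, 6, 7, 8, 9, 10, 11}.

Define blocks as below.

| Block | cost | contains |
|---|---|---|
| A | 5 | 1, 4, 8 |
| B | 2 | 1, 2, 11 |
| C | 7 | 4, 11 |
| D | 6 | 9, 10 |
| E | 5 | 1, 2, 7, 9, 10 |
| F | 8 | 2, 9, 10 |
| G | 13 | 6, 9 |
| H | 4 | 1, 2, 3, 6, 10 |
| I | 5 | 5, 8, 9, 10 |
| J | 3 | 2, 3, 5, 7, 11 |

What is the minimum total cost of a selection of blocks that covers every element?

A, H, I, J together cover every element (A ∪ H ∪ I ∪ J = {1, 2, 3, 4, 5, 6, 7, 8, 9, 10, 11}); total cost 5 + 4 + 5 + 3 = 17.
No covering selection has total cost below 17.

17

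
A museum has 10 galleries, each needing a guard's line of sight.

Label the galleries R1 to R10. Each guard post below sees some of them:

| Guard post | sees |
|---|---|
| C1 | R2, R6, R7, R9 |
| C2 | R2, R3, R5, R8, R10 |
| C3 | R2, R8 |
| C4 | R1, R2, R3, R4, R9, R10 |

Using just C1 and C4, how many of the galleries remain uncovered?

Union of C1, C4 = {R1, R2, R3, R4, R6, R7, R9, R10}.
Not covered: R5, R8 — 2 galleries.

2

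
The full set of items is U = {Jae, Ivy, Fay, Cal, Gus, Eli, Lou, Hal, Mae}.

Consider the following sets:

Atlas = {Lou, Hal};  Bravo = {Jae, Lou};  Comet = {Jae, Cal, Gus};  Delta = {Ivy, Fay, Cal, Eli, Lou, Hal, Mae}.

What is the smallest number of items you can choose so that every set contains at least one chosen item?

The 2 items {Jae, Hal} hit every set.
The sets Atlas, Comet are pairwise disjoint, so any hitting set needs a separate item for each — at least 2. Hence 2 is optimal.

2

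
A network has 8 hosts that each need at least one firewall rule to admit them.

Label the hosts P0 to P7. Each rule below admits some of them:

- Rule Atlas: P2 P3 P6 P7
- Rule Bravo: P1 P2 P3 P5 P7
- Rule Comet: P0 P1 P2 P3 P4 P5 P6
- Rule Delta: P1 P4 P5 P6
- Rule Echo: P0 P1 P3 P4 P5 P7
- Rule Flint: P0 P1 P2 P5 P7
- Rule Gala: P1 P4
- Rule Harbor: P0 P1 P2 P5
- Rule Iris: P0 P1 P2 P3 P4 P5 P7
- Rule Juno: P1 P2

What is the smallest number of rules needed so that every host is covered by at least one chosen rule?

2

Bravo and Comet together: Bravo ∪ Comet = {P0, P1, P2, P3, P4, P5, P6, P7} — every host is covered.
No single rule has all 8 hosts (the largest, Comet, has 7), so 2 is optimal.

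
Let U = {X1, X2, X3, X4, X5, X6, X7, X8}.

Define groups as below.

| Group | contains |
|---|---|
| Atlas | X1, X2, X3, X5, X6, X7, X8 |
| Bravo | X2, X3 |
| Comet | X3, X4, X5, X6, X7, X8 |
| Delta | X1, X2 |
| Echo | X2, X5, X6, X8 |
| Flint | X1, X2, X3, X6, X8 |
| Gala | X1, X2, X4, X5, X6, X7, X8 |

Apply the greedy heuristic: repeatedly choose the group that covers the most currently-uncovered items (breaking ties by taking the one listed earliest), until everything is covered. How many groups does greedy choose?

2

Greedy: pick Atlas (covers 7 new) → pick Comet (covers 1 new). Total picks: 2.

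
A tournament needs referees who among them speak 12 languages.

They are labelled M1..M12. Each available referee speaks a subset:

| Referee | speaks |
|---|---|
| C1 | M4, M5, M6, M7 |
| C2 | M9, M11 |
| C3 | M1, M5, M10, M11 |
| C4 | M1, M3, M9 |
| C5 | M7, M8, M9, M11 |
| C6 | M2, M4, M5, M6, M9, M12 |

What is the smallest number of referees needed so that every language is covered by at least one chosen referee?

C3 and C4 and C5 and C6 together: C3 ∪ C4 ∪ C5 ∪ C6 = {M1, M2, M3, M4, M5, M6, M7, M8, M9, M10, M11, M12} — every language is covered.
No 3 of the 6 referees cover everything (all 20 combinations miss at least one language), so 4 is optimal.

4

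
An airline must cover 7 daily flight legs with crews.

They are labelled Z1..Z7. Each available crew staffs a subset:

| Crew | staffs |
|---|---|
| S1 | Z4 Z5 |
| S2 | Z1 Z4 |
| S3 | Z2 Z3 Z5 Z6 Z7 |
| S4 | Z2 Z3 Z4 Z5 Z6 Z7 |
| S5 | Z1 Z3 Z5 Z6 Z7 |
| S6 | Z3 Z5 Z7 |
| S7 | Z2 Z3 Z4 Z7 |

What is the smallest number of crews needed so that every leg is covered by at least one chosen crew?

2

Take {S4, S5}. Their union is {Z1, Z2, Z3, Z4, Z5, Z6, Z7}, which is all 7 legs.
No single crew has all 7 legs (the largest, S4, has 6), so 2 is optimal.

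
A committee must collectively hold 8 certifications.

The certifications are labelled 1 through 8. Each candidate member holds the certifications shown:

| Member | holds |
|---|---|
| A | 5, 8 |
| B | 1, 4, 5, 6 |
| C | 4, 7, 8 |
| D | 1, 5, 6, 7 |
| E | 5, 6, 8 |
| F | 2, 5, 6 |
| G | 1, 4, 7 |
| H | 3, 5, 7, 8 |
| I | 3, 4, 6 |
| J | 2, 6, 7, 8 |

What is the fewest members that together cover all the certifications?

B and I and J together: B ∪ I ∪ J = {1, 2, 3, 4, 5, 6, 7, 8} — every certification is covered.
No 2 of the 10 members cover everything (all 45 combinations miss at least one certification), so 3 is optimal.

3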